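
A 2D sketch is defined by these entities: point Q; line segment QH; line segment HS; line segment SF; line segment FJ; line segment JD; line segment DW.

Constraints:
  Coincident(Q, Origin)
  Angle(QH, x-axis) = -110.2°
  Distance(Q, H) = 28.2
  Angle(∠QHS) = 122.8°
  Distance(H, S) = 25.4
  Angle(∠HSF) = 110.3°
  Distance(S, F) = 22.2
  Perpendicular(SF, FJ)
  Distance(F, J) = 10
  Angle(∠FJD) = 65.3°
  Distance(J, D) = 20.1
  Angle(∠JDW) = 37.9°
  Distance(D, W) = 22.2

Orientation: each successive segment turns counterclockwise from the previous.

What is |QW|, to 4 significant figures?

52.80

Q is at the origin; QH runs at -110.2° with length 28.2, so H = (-9.737, -26.47). ∠QHS = 122.8° gives HS at -53.00° from the x-axis; with |HS| = 25.4, S = (5.549, -46.75). ∠HSF = 110.3° gives SF at 16.70° from the x-axis; with |SF| = 22.2, F = (26.81, -40.37). SF is perpendicular to FJ, so FJ runs at 106.7°; with |FJ| = 10.0, J = (23.94, -30.79). ∠FJD = 65.3° gives JD at -138.6° from the x-axis; with |JD| = 20.1, D = (8.862, -44.09). ∠JDW = 37.9° gives DW at 3.500° from the x-axis; with |DW| = 22.2, W = (31.02, -42.73). Then |QW| = |W − Q| = 52.80.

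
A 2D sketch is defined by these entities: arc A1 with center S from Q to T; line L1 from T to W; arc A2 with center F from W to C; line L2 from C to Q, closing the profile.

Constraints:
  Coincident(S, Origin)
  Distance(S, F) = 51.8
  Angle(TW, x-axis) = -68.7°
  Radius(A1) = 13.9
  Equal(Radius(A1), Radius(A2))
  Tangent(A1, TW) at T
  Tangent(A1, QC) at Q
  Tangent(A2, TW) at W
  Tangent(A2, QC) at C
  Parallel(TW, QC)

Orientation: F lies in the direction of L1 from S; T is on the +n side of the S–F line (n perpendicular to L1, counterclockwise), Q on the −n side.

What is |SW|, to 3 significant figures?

53.6

The slot axis is L1's direction at -68.7°, so u = (cos -68.7°, sin -68.7°) = (0.363, -0.932) and n = (−sin -68.7°, cos -68.7°) = (0.932, 0.363). S is at the origin and F lies 51.8 along u from S, so F = 51.8·u = (18.8, -48.3). Tangency of A1 to both parallel lines with radius 13.9 puts T and Q at S ± 13.9·n: T = (13.0, 5.05), Q = (-13.0, -5.05). Equal radii place W and C the same way about F: W = F + 13.9·n = (31.8, -43.2), C = F − 13.9·n = (5.87, -53.3). Then |SW| = |W − S| = 53.6.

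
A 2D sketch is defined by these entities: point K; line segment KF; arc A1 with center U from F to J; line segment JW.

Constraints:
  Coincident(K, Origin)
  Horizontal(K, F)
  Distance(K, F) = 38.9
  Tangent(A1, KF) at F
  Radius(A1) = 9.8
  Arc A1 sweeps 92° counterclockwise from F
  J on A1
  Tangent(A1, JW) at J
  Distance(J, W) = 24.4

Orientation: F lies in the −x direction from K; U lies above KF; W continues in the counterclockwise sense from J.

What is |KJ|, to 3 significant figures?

30.8

K is at the origin; KF is horizontal with |KF| = 38.9 and F on the −x side, so F = (-38.9, 0.00). Since A1 is tangent to KF there, UF ⟂ KF, so U = F + (0, 9.8) = (-38.9, 9.80). On A1, F sits at bearing -90° from U; a 92° counterclockwise sweep puts J at bearing 2°, so J = U + 9.8·(cos 2°, sin 2°) = (-29.1, 10.1). Then |KJ| = |J − K| = 30.8.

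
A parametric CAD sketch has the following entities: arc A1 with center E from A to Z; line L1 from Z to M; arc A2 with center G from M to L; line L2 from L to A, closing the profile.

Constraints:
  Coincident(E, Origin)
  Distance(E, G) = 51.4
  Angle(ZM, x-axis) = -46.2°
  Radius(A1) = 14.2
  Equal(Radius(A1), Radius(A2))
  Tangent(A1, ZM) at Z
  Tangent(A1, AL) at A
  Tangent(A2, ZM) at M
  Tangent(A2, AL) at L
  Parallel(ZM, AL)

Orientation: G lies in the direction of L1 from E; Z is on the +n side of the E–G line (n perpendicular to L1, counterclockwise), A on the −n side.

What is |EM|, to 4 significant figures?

53.33

The slot axis is L1's direction at -46.2°, so u = (cos -46.2°, sin -46.2°) = (0.6921, -0.7218) and n = (−sin -46.2°, cos -46.2°) = (0.7218, 0.6921). E is at the origin and G lies 51.4 along u from E, so G = 51.4·u = (35.58, -37.10). Tangency of A1 to both parallel lines with radius 14.2 puts Z and A at E ± 14.2·n: Z = (10.25, 9.828), A = (-10.25, -9.828). Equal radii place M and L the same way about G: M = G + 14.2·n = (45.83, -27.27), L = G − 14.2·n = (25.33, -46.93). Then |EM| = |M − E| = 53.33.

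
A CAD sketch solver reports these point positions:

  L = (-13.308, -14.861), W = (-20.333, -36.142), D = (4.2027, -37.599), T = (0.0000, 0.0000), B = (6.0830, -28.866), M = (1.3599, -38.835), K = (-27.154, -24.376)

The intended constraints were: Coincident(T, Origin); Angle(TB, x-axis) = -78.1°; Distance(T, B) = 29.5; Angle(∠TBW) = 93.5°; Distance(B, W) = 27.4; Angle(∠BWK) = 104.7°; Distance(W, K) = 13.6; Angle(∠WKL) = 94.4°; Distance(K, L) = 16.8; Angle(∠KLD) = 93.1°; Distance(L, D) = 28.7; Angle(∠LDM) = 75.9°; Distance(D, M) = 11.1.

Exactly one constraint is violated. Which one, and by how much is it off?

Distance(D, M) = 11.1 — off by 8.00.

T = (0.00, 0.00) ✓; TB at -78.10° ✓; |TB| = 29.50 ✓; ∠TBW = 93.50° ✓; |BW| = 27.40 ✓; ∠BWK = 104.7° ✓; |WK| = 13.60 ✓; ∠WKL = 94.40° ✓; |KL| = 16.80 ✓; ∠KLD = 93.10° ✓; |LD| = 28.70 ✓; ∠LDM = 75.90° ✓; |DM| = 3.100 ✗.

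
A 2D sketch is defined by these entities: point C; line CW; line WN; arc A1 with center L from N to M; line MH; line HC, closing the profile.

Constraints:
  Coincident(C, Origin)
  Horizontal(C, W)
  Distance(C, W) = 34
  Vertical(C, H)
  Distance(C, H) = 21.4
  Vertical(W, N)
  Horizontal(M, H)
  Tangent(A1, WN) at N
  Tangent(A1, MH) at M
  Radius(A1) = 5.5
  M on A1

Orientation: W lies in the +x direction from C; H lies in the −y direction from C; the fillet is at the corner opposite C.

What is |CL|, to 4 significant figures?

32.64

C and H share the same x with |CH| = 21.4 and H on the −y side, so H = (0.000, -21.40). The virtual corner opposite C is at (34.00, -21.40). A1 meets WN tangentially, so LN is at right angles to WN and tangency of A1 to MH means the radius LM is perpendicular to MH, with radius 5.5, so the center L sits 5.5 in from both sides at L = (28.50, -15.90). Then |CL| = |L − C| = 32.64.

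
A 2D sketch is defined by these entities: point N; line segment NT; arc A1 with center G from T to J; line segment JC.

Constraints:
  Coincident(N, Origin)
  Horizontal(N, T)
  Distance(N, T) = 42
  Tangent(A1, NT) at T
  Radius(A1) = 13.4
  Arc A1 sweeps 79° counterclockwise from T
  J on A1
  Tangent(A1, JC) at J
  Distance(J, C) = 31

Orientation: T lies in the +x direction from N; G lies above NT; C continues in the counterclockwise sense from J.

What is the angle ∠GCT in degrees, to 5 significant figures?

9.5793°

On A1, T sits at bearing -90° from G; a 79° counterclockwise sweep puts J at bearing -11°, so J = G + 13.4·(cos -11°, sin -11°) = (55.154, 10.843). A1 meets JC tangentially, so GJ is at right angles to JC, so JC runs along (−sin -11°, cos -11°); with |JC| = 31.0, C = (61.069, 41.274). Then cos ∠GCT = CG·CT / (|CG||CT|), giving 9.5793°.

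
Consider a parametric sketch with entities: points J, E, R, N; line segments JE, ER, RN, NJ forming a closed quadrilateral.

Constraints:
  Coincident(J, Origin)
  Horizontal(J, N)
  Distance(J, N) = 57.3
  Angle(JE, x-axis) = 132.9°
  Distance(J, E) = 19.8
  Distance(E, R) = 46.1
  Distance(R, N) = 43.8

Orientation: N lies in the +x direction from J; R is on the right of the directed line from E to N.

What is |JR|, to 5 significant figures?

26.300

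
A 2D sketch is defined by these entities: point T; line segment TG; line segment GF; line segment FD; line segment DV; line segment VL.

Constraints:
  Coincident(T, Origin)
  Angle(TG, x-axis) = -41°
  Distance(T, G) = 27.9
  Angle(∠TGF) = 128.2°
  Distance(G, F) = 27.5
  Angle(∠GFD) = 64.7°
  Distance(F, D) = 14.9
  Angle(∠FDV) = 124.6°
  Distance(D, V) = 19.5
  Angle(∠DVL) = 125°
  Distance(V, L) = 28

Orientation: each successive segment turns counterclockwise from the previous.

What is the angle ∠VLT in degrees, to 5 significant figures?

43.366°

T is at the origin; TG runs at -41.0° with length 27.9, so G = (21.056, -18.304). ∠TGF = 128.2° gives GF at 10.800° from the x-axis; with |GF| = 27.5, F = (48.069, -13.151). ∠GFD = 64.7° gives FD at 126.10° from the x-axis; with |FD| = 14.9, D = (39.290, -1.1120). ∠FDV = 124.6° gives DV at -178.50° from the x-axis; with |DV| = 19.5, V = (19.797, -1.6225). ∠DVL = 125.0° gives VL at -123.50° from the x-axis; with |VL| = 28.0, L = (4.3427, -24.971). Then cos ∠VLT = LV·LT / (|LV||LT|), giving 43.366°.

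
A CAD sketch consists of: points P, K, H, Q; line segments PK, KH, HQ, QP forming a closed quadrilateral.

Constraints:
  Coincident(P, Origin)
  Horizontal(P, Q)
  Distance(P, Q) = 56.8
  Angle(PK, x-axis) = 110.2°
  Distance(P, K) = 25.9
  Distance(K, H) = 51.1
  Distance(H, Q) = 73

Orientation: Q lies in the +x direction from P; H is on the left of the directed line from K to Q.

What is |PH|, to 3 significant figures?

68.3

P is at the origin; P and Q share the same y with |PQ| = 56.8 and Q in +x, so Q = (56.8, 0). PK runs at 110.2° with |PK| = 25.9, so K = (-8.94, 24.3). H is determined by |KH| = 51.1 and |HQ| = 73.0 together: it lies at the intersection of circle(K, 51.1) and circle(Q, 73.0). With |KQ| = 70.1, the foot of the radical line on KQ is 15.7 from K and the perpendicular offset is √(51.1² − 15.7²) = 48.6. Taking the left-of-KQ solution: H = (22.6, 64.5).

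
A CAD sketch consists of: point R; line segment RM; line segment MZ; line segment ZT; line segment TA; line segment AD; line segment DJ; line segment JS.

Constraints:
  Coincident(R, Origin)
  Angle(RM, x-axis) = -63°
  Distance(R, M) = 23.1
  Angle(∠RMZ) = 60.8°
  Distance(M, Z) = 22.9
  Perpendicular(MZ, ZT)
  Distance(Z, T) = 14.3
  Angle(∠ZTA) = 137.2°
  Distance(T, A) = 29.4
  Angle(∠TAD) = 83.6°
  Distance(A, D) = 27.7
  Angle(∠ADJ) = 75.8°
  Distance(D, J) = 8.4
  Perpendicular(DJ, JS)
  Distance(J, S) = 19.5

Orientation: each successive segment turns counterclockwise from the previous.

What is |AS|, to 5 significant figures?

7.5267

∠ADJ = 75.8° gives DJ at 29.600° from the x-axis; with |DJ| = 8.4, J = (-3.0351, -20.753). The perpendicularity gives JS at right angles to DJ, so JS runs at 119.60°; with |JS| = 19.5, S = (-12.667, -3.7980). Then |AS| = |S − A| = 7.5267.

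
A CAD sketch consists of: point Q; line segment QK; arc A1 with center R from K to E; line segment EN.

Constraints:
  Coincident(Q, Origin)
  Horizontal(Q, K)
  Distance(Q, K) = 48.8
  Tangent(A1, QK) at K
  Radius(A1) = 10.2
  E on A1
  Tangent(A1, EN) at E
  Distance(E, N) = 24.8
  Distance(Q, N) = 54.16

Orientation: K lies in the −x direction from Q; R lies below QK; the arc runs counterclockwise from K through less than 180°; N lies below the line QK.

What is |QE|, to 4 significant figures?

59.04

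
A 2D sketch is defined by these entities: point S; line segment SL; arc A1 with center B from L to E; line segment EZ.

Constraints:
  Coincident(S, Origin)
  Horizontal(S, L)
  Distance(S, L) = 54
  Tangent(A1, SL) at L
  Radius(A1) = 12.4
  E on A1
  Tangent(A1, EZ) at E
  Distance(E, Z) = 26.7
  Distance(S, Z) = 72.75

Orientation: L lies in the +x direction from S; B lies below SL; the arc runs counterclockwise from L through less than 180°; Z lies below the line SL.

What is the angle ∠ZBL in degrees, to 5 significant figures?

168.37°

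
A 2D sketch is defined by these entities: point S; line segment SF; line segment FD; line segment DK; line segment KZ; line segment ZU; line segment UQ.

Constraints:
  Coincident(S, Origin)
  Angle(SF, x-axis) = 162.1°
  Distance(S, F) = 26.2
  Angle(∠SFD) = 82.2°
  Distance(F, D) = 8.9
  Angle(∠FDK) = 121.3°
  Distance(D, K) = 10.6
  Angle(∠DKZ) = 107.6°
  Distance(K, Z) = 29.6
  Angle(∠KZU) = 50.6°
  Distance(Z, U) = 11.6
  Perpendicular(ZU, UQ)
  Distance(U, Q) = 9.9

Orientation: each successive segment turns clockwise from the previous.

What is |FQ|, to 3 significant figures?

18.5

S is at the origin; SF runs at 162.1° with length 26.2, so F = (-24.9, 8.05). ∠SFD = 82.2° gives FD at 64.3° from the x-axis; with |FD| = 8.9, D = (-21.1, 16.1). ∠FDK = 121.3° gives DK at 5.60° from the x-axis; with |DK| = 10.6, K = (-10.5, 17.1). ∠DKZ = 107.6° gives KZ at -66.8° from the x-axis; with |KZ| = 29.6, Z = (1.14, -10.1). ∠KZU = 50.6° gives ZU at 164° from the x-axis; with |ZU| = 11.6, U = (-10.0, -6.86). ZU is perpendicular to UQ, so UQ runs at 73.8°; with |UQ| = 9.9, Q = (-7.24, 2.64). Then |FQ| = |Q − F| = 18.5.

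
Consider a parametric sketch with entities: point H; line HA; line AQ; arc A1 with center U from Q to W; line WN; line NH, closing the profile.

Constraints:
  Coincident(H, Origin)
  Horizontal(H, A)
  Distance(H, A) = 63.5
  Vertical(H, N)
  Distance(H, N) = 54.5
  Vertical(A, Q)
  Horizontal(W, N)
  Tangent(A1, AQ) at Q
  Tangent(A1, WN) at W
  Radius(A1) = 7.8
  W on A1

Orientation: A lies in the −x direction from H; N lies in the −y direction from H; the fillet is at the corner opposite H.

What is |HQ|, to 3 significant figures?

78.8

H is at the origin; HA is horizontal with |HA| = 63.5 and A on the −x side, so A = (-63.5, 0.00). H and N share the same x with |HN| = 54.5 and N on the −y side, so N = (0.00, -54.5). The virtual corner opposite H is at (-63.5, -54.5). A1 meets AQ tangentially, so UQ is at right angles to AQ and the tangent condition forces UW to be normal to WN, with radius 7.8, so the center U sits 7.8 in from both sides at U = (-55.7, -46.7). That places the tangent points at Q = (-63.5, -46.7) on AQ and W = (-55.7, -54.5) on WN. Then |HQ| = |Q − H| = 78.8.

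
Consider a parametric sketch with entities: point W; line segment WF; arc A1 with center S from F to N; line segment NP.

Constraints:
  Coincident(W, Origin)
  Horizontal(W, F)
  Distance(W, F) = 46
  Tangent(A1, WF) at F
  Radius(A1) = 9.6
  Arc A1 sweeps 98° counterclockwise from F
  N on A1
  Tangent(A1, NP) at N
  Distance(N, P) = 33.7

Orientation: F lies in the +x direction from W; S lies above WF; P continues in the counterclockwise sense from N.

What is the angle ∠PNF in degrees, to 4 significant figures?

131.0°

On A1, F sits at bearing -90° from S; a 98° counterclockwise sweep puts N at bearing 8°, so N = S + 9.6·(cos 8°, sin 8°) = (55.51, 10.94). A1 meets NP tangentially, so SN is at right angles to NP, so NP runs along (−sin 8°, cos 8°); with |NP| = 33.7, P = (50.82, 44.31). Then cos ∠PNF = NP·NF / (|NP||NF|), giving 131.0°.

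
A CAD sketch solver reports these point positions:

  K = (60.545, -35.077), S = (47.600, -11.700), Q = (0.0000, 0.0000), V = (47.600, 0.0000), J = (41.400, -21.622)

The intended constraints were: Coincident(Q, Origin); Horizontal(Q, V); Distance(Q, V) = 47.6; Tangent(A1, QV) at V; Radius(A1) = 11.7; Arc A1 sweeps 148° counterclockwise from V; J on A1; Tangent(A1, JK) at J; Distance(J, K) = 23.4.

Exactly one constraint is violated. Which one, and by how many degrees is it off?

Tangent(A1, JK) at J — off by 3.10°.

Q = (0.00, 0.00) ✓; Q.y = 0.00, V.y = 0.00 ✓; |QV| = 47.60 ✓; ∠(SV, VQ) = 90.00° ✓; |SV| = 11.70 ✓; bearing(S→J) − bearing(S→V) = 148.0° ✓; |SJ| = 11.70 ✓; ∠(SJ, JK) = 93.10° ✗; |JK| = 23.40 ✓.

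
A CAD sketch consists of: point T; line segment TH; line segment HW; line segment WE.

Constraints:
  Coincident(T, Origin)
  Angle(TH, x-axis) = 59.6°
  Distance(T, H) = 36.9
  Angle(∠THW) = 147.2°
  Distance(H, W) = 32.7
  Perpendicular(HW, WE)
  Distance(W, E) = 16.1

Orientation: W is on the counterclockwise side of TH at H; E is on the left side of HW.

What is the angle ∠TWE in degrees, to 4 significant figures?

72.58°

T is at the origin; TH runs at 59.6° with length 36.9, so H = 36.9·(cos 59.6°, sin 59.6°) = (18.67, 31.83). ∠THW = 147.2°, so HW runs at 59.6° + (180° − 147.2°) = 92.40° from the x-axis; with |HW| = 32.7, W = H + 32.7·(cos 92.40°, sin 92.40°) = (17.30, 64.50). HW is perpendicular to WE; with |WE| = 16.1 on the left of HW, E = W + 16.1·(-0.9991, -0.04188) = (1.217, 63.82). Then cos ∠TWE = WT·WE / (|WT||WE|), giving 72.58°.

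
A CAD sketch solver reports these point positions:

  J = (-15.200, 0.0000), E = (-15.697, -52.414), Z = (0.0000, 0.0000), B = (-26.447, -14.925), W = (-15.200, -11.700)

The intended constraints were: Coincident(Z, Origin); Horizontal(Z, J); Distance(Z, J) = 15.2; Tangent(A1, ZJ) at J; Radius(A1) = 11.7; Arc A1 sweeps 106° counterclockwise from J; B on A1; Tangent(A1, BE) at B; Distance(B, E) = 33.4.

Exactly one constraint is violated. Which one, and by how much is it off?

Distance(B, E) = 33.4 — off by 5.60.

Z = (0.00, 0.00) ✓; Z.y = 0.00, J.y = 0.00 ✓; |ZJ| = 15.20 ✓; ∠(WJ, JZ) = 90.00° ✓; |WJ| = 11.70 ✓; bearing(W→B) − bearing(W→J) = 106.0° ✓; |WB| = 11.70 ✓; ∠(WB, BE) = 90.00° ✓; |BE| = 39.00 ✗.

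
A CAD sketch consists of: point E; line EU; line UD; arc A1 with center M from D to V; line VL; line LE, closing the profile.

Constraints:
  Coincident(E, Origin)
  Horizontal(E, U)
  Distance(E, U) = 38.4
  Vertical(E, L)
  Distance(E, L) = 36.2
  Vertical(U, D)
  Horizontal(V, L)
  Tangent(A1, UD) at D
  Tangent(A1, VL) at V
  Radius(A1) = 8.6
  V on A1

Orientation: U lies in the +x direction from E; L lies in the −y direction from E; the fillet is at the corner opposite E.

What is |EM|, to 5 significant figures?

40.618

E is at the origin; EU is horizontal with |EU| = 38.4 and U on the +x side, so U = (38.400, 0.0000). E and L share the same x with |EL| = 36.2 and L on the −y side, so L = (0.0000, -36.200). The virtual corner opposite E is at (38.400, -36.200). Since A1 is tangent to UD there, MD ⟂ UD and the tangent condition forces MV to be normal to VL, with radius 8.6, so the center M sits 8.6 in from both sides at M = (29.800, -27.600). Then |EM| = |M − E| = 40.618.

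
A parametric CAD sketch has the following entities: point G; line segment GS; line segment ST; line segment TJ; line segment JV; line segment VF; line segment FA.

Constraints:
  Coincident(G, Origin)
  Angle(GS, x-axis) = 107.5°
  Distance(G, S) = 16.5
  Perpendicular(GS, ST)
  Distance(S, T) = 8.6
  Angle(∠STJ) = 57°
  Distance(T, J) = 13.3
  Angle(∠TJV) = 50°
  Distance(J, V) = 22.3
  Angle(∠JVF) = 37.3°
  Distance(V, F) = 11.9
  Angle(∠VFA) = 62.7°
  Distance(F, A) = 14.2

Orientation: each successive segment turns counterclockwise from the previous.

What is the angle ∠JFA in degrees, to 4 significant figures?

50.67°

G is at the origin; GS runs at 107.5° with length 16.5, so S = (-4.962, 15.74). The perpendicularity gives ST at right angles to GS, so ST runs at -162.5°; with |ST| = 8.6, T = (-13.16, 13.15). ∠STJ = 57.0° gives TJ at -39.50° from the x-axis; with |TJ| = 13.3, J = (-2.901, 4.690). ∠TJV = 50.0° gives JV at 90.50° from the x-axis; with |JV| = 22.3, V = (-3.096, 26.99). ∠JVF = 37.3° gives VF at -126.8° from the x-axis; with |VF| = 11.9, F = (-10.22, 17.46). ∠VFA = 62.7° gives FA at -9.500° from the x-axis; with |FA| = 14.2, A = (3.781, 15.12). Then cos ∠JFA = FJ·FA / (|FJ||FA|), giving 50.67°.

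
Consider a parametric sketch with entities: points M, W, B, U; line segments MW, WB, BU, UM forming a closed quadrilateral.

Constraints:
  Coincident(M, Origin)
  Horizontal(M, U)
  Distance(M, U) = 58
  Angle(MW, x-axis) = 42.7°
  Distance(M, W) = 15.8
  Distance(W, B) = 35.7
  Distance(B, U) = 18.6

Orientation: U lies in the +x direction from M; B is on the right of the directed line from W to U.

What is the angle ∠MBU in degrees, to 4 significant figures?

140.2°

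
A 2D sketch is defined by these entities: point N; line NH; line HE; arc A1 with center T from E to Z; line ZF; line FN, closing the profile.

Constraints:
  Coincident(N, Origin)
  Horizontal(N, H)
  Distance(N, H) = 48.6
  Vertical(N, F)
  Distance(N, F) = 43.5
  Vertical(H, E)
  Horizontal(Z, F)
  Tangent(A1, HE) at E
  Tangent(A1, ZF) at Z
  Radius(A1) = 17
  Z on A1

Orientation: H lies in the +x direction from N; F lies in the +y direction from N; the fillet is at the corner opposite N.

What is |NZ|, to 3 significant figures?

53.8

N is at the origin; NH is horizontal with |NH| = 48.6 and H on the +x side, so H = (48.6, 0.00). N and F share the same x with |NF| = 43.5 and F on the +y side, so F = (0.00, 43.5). The virtual corner opposite N is at (48.6, 43.5). A1 meets HE tangentially, so TE is at right angles to HE and tangency of A1 to ZF means the radius TZ is perpendicular to ZF, with radius 17.0, so the center T sits 17.0 in from both sides at T = (31.6, 26.5). That places the tangent points at E = (48.6, 26.5) on HE and Z = (31.6, 43.5) on ZF. Then |NZ| = |Z − N| = 53.8.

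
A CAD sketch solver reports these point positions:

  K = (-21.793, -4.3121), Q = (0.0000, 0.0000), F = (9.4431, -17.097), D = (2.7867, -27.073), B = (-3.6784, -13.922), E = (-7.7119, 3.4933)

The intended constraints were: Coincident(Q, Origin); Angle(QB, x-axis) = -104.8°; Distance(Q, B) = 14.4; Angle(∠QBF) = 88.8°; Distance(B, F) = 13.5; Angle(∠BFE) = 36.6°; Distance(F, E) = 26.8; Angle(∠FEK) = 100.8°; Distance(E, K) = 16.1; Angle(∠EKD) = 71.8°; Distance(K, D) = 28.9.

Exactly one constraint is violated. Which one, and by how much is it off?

Distance(K, D) = 28.9 — off by 4.60.

Q = (0.00, 0.00) ✓; QB at -104.8° ✓; |QB| = 14.40 ✓; ∠QBF = 88.80° ✓; |BF| = 13.50 ✓; ∠BFE = 36.60° ✓; |FE| = 26.80 ✓; ∠FEK = 100.8° ✓; |EK| = 16.10 ✓; ∠EKD = 71.80° ✓; |KD| = 33.50 ✗.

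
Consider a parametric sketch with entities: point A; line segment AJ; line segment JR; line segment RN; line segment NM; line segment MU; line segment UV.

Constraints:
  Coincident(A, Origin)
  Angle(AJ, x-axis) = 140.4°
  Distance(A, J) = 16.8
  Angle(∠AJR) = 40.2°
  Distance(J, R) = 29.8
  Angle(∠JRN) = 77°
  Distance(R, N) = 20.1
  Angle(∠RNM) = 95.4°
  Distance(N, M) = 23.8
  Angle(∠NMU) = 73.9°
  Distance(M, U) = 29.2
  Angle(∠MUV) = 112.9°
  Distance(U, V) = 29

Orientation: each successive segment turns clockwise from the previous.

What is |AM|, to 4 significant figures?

12.47

A is at the origin; AJ runs at 140.4° with length 16.8, so J = (-12.94, 10.71). ∠AJR = 40.2° gives JR at 0.6000° from the x-axis; with |JR| = 29.8, R = (16.85, 11.02). ∠JRN = 77.0° gives RN at -102.4° from the x-axis; with |RN| = 20.1, N = (12.54, -8.610). ∠RNM = 95.4° gives NM at 173.0° from the x-axis; with |NM| = 23.8, M = (-11.09, -5.710). Then |AM| = |M − A| = 12.47.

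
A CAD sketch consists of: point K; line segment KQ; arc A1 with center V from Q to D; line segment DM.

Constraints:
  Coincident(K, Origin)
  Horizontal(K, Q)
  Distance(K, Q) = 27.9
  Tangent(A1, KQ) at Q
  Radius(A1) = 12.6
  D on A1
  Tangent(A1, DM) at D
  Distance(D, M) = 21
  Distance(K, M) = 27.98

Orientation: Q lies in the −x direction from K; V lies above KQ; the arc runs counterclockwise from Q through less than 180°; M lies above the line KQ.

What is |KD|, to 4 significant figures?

18.02

K is at the origin; KQ is horizontal with |KQ| = 27.9 and Q on the −x side, so Q = (-27.90, 0.000). Tangency of A1 to KQ means the radius VQ is perpendicular to KQ, so V = Q + (0, 12.6) = (-27.90, 12.60). Since VD ⟂ DM (tangency), |VM| = √(12.6² + 21.0²) = 24.49 regardless of where D sits on A1. So M lies on both circle(K, 27.98) and circle(V, 24.49); the above-KQ intersection is M = (-7.963, 26.82). D is the foot of the tangent from M: D = (-16.35, 7.569).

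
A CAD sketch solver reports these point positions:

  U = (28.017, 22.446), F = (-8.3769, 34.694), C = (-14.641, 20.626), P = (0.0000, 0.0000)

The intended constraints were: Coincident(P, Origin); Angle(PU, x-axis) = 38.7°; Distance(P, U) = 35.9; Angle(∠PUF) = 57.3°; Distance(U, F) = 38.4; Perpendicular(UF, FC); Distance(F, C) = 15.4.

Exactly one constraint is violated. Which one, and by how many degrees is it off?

Perpendicular(UF, FC) — off by 5.40°.

P = (0.00, 0.00) ✓; PU at 38.70° ✓; |PU| = 35.90 ✓; ∠PUF = 57.30° ✓; |UF| = 38.40 ✓; ∠(UF, FC) = 84.60° ✗; |FC| = 15.40 ✓.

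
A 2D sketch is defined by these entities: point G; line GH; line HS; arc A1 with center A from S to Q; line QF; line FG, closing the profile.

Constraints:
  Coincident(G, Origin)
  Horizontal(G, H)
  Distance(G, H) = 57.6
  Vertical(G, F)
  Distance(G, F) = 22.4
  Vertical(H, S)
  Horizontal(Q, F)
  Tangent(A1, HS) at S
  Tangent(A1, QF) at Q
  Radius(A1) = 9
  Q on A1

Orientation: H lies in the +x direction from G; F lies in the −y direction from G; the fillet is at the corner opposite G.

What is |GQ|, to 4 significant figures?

53.51

G is at the origin; GH is horizontal with |GH| = 57.6 and H on the +x side, so H = (57.60, 0.000). GF is vertical with |GF| = 22.4 and F on the −y side, so F = (0.000, -22.40). The virtual corner opposite G is at (57.60, -22.40). Tangency of A1 to HS means the radius AS is perpendicular to HS and A1 meets QF tangentially, so AQ is at right angles to QF, with radius 9.0, so the center A sits 9.0 in from both sides at A = (48.60, -13.40). That places the tangent points at S = (57.60, -13.40) on HS and Q = (48.60, -22.40) on QF. Then |GQ| = |Q − G| = 53.51.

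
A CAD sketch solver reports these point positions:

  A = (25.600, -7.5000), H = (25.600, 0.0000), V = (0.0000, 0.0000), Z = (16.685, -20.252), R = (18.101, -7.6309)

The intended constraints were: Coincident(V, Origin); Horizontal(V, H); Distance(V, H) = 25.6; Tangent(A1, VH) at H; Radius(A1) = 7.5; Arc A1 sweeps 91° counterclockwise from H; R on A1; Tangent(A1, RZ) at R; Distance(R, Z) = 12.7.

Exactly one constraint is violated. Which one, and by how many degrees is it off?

Tangent(A1, RZ) at R — off by 7.40°.

V = (0.00, 0.00) ✓; V.y = 0.00, H.y = 0.00 ✓; |VH| = 25.60 ✓; ∠(AH, HV) = 90.00° ✓; |AH| = 7.500 ✓; bearing(A→R) − bearing(A→H) = 91.00° ✓; |AR| = 7.500 ✓; ∠(AR, RZ) = 97.40° ✗; |RZ| = 12.70 ✓.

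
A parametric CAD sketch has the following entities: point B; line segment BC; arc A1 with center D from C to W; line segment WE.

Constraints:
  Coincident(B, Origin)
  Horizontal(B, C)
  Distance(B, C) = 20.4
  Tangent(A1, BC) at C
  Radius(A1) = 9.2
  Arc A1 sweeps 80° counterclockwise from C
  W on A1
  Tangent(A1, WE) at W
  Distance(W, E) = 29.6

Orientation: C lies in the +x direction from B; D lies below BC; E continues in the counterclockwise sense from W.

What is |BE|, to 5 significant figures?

37.272

B is at the origin; BC is horizontal with |BC| = 20.4 and C on the +x side, so C = (20.400, 0.0000). The tangent condition forces DC to be normal to BC, so D = C + (0, -9.2) = (20.400, -9.2000). On A1, C sits at bearing 90° from D; an 80° counterclockwise sweep puts W at bearing 170°, so W = D + 9.2·(cos 170°, sin 170°) = (11.340, -7.6024). Tangency of A1 to WE means the radius DW is perpendicular to WE, so WE runs along (−sin 170°, cos 170°); with |WE| = 29.6, E = (6.1998, -36.753). Then |BE| = |E − B| = 37.272.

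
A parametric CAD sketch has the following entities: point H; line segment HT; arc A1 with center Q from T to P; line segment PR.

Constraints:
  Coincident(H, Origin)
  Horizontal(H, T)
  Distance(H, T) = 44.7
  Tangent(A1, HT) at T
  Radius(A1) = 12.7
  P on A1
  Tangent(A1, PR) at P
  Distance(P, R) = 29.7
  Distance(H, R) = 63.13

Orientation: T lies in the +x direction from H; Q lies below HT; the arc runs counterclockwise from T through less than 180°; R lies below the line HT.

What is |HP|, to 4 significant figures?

37.34

Checks: |QT| = 12.70 ✓; |QP| = 12.70 ✓; ∠(QP, PR) = 90.00° ✓; |PR| = 29.70 ✓; |HR| = 63.13 ✓.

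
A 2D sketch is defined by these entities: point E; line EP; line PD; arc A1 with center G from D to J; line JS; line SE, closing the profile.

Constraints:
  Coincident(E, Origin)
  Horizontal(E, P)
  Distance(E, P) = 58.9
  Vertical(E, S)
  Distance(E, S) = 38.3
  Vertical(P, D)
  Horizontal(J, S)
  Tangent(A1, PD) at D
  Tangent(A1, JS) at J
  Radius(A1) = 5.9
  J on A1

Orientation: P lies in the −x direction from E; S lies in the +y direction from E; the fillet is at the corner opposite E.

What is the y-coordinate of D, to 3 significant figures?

32.4

The virtual corner opposite E is at (-58.9, 38.3). Tangency of A1 to PD means the radius GD is perpendicular to PD and since A1 is tangent to JS there, GJ ⟂ JS, with radius 5.9, so the center G sits 5.9 in from both sides at G = (-53.0, 32.4). That places the tangent points at D = (-58.9, 32.4) on PD and J = (-53.0, 38.3) on JS. So D.y = 32.4.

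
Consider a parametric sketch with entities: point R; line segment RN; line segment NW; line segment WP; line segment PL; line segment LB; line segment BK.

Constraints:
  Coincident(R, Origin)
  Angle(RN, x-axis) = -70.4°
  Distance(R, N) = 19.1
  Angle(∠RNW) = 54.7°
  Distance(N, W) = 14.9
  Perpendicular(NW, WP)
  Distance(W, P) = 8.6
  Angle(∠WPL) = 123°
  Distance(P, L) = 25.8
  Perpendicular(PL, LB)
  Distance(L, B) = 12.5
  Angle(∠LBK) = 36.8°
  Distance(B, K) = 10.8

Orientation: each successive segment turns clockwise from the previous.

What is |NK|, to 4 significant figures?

16.26

R is at the origin; RN runs at -70.4° with length 19.1, so N = (6.407, -17.99). ∠RNW = 54.7° gives NW at 164.3° from the x-axis; with |NW| = 14.9, W = (-7.937, -13.96). NW is perpendicular to WP, so WP runs at 74.30°; with |WP| = 8.6, P = (-5.610, -5.682). ∠WPL = 123.0° gives PL at 17.30° from the x-axis; with |PL| = 25.8, L = (19.02, 1.990). PL is perpendicular to LB, so LB runs at -72.70°; with |LB| = 12.5, B = (22.74, -9.944). ∠LBK = 36.8° gives BK at 144.1° from the x-axis; with |BK| = 10.8, K = (13.99, -3.612). Then |NK| = |K − N| = 16.26.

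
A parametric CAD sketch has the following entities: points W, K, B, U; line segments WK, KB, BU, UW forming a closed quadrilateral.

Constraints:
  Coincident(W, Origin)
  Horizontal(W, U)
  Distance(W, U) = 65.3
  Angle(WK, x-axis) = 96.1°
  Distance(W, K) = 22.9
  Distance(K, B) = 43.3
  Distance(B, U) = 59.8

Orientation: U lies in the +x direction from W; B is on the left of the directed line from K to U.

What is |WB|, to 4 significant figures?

58.72

W is at the origin; W and U share the same y with |WU| = 65.3 and U in +x, so U = (65.3, 0). WK runs at 96.1° with |WK| = 22.9, so K = (-2.433, 22.77). B is determined by |KB| = 43.3 and |BU| = 59.8 together: it lies at the intersection of circle(K, 43.3) and circle(U, 59.8). With |KU| = 71.46, the foot of the radical line on KU is 23.83 from K and the perpendicular offset is √(43.3² − 23.83²) = 36.16. Taking the left-of-KU solution: B = (31.67, 49.45).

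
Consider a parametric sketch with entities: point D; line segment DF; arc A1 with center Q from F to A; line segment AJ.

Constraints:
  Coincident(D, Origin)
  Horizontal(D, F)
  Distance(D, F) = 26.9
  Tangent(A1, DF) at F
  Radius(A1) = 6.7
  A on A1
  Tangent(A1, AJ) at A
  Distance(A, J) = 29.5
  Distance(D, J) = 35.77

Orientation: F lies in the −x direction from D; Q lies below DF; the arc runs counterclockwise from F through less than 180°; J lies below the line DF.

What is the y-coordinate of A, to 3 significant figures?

-11.1

Checks: ∠(QF, FD) = 90.00° ✓; |QF| = 6.700 ✓; |QA| = 6.700 ✓; ∠(QA, AJ) = 90.00° ✓; |AJ| = 29.50 ✓; |DJ| = 35.77 ✓.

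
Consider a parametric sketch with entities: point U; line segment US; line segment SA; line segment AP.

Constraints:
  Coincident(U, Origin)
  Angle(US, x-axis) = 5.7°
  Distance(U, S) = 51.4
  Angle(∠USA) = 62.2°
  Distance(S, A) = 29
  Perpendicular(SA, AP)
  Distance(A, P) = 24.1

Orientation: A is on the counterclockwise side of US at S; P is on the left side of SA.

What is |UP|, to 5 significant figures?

21.951

U is at the origin; US runs at 5.7° with length 51.4, so S = 51.4·(cos 5.7°, sin 5.7°) = (51.146, 5.1050). ∠USA = 62.2°, so SA runs at 5.7° + (180° − 62.2°) = 123.50° from the x-axis; with |SA| = 29.0, A = S + 29.0·(cos 123.50°, sin 123.50°) = (35.140, 29.288). The perpendicularity gives AP at right angles to SA; with |AP| = 24.1 on the left of SA, P = A + 24.1·(-0.83389, -0.55194) = (15.043, 15.986). Then |UP| = |P − U| = 21.951.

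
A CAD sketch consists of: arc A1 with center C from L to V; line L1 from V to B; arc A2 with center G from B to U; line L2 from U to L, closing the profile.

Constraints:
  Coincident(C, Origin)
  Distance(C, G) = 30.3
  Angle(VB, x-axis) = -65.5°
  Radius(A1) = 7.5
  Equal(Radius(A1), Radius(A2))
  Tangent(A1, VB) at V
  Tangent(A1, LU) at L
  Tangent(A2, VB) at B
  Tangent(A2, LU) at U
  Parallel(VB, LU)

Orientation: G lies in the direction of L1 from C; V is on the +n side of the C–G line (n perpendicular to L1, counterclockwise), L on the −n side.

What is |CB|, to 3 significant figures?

31.2

The slot axis is L1's direction at -65.5°, so u = (cos -65.5°, sin -65.5°) = (0.415, -0.910) and n = (−sin -65.5°, cos -65.5°) = (0.910, 0.415). C is at the origin and G lies 30.3 along u from C, so G = 30.3·u = (12.6, -27.6). Tangency of A1 to both parallel lines with radius 7.5 puts V and L at C ± 7.5·n: V = (6.82, 3.11), L = (-6.82, -3.11). Equal radii place B and U the same way about G: B = G + 7.5·n = (19.4, -24.5), U = G − 7.5·n = (5.74, -30.7). Then |CB| = |B − C| = 31.2.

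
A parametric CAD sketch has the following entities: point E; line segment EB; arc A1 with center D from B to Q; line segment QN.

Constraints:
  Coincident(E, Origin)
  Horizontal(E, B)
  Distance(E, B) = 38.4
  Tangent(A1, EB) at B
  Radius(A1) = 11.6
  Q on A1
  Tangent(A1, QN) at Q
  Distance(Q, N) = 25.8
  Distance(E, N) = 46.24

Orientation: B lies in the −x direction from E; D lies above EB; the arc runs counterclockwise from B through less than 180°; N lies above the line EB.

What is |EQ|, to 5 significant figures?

29.247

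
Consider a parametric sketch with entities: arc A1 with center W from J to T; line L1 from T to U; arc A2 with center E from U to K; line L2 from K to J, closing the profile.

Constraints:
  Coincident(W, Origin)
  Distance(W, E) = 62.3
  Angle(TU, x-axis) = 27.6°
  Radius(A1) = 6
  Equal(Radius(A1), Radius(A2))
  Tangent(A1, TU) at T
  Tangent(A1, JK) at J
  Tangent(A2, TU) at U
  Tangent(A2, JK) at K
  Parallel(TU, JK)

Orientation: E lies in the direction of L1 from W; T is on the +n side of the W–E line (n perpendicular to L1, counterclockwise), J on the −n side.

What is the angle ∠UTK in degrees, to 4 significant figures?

10.90°

The slot axis is L1's direction at 27.6°, so u = (cos 27.6°, sin 27.6°) = (0.8862, 0.4633) and n = (−sin 27.6°, cos 27.6°) = (-0.4633, 0.8862). W is at the origin and E lies 62.3 along u from W, so E = 62.3·u = (55.21, 28.86). Tangency of A1 to both parallel lines with radius 6.0 puts T and J at W ± 6.0·n: T = (-2.780, 5.317), J = (2.780, -5.317). Equal radii place U and K the same way about E: U = E + 6.0·n = (52.43, 34.18), K = E − 6.0·n = (57.99, 23.55). Then cos ∠UTK = TU·TK / (|TU||TK|), giving 10.90°.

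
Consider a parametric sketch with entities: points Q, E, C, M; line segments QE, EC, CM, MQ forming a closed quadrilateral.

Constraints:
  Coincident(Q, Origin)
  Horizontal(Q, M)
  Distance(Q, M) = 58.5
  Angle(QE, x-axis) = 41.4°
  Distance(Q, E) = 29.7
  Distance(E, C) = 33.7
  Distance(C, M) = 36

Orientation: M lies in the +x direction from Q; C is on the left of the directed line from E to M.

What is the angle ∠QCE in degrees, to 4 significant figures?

6.315°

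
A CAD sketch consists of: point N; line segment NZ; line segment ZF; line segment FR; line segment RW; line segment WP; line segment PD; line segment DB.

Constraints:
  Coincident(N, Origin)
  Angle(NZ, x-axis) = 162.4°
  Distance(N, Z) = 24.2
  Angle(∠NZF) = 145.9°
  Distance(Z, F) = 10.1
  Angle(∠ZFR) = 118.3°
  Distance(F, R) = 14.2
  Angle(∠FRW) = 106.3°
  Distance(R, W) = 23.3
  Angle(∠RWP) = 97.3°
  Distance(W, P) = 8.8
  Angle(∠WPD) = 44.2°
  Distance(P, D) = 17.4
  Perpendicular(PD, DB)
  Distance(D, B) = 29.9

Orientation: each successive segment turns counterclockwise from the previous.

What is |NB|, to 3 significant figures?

50.7

∠WPD = 44.2° gives PD at -170° from the x-axis; with |PD| = 17.4, D = (-27.1, -16.4). The perpendicularity gives DB at right angles to PD, so DB runs at -79.6°; with |DB| = 29.9, B = (-21.7, -45.8). Then |NB| = |B − N| = 50.7.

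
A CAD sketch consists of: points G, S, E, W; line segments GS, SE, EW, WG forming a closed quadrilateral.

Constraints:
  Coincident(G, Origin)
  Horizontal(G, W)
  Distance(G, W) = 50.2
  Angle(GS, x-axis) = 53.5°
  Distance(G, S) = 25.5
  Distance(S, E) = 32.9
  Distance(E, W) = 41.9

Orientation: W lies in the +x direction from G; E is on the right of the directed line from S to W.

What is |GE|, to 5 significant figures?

15.658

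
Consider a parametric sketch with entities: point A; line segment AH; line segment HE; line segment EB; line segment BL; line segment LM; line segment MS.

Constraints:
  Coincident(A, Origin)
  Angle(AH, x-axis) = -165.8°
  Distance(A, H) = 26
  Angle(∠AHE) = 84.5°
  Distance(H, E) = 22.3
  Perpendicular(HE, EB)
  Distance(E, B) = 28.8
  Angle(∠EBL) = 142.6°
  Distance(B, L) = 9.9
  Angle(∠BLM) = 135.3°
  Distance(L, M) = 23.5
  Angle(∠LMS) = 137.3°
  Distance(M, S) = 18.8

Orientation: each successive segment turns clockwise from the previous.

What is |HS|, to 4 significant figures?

36.79

A is at the origin; AH runs at -165.8° with length 26.0, so H = (-25.21, -6.378). ∠AHE = 84.5° gives HE at 98.70° from the x-axis; with |HE| = 22.3, E = (-28.58, 15.67). HE ⟂ EB, so EB runs at 8.700°; with |EB| = 28.8, B = (-0.1101, 20.02). ∠EBL = 142.6° gives BL at -28.70° from the x-axis; with |BL| = 9.9, L = (8.574, 15.27). ∠BLM = 135.3° gives LM at -73.40° from the x-axis; with |LM| = 23.5, M = (15.29, -7.253). ∠LMS = 137.3° gives MS at -116.1° from the x-axis; with |MS| = 18.8, S = (7.016, -24.14). Then |HS| = |S − H| = 36.79.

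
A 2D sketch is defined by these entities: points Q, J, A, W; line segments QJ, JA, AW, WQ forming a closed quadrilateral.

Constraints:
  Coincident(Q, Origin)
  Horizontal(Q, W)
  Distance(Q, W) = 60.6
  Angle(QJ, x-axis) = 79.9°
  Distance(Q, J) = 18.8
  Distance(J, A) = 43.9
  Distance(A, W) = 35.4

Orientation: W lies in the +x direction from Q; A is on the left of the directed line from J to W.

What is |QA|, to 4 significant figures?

55.23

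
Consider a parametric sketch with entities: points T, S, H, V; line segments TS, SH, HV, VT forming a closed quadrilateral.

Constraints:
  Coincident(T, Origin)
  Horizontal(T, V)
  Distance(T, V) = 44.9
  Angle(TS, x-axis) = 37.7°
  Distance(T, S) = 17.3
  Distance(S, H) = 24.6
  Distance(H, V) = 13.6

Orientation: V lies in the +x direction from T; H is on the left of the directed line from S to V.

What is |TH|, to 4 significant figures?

40.05

Checks: T.y = 0.00, V.y = 0.00 ✓; |SH| = 24.60 ✓; |HV| = 13.60 ✓.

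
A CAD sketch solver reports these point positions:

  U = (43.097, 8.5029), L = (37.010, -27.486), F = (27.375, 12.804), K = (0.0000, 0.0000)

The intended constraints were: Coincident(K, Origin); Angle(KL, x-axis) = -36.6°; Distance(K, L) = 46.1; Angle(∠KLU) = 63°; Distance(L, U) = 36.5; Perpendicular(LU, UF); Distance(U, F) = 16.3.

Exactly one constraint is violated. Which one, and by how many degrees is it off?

Perpendicular(LU, UF) — off by 5.70°.

K = (0.00, 0.00) ✓; KL at -36.60° ✓; |KL| = 46.10 ✓; ∠KLU = 63.00° ✓; |LU| = 36.50 ✓; ∠(LU, UF) = 84.30° ✗; |UF| = 16.30 ✓.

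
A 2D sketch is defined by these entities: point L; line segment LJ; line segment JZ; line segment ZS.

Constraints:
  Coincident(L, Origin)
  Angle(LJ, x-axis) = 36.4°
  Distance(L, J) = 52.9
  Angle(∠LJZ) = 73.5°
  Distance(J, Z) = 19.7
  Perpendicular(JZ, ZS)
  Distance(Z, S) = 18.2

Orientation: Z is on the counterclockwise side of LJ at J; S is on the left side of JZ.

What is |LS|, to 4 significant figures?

32.86

L is at the origin; LJ runs at 36.4° with length 52.9, so J = 52.9·(cos 36.4°, sin 36.4°) = (42.58, 31.39). ∠LJZ = 73.5°, so JZ runs at 36.4° + (180° − 73.5°) = 142.9° from the x-axis; with |JZ| = 19.7, Z = J + 19.7·(cos 142.9°, sin 142.9°) = (26.87, 43.28). The perpendicularity gives ZS at right angles to JZ; with |ZS| = 18.2 on the left of JZ, S = Z + 18.2·(-0.6032, -0.7976) = (15.89, 28.76). Then |LS| = |S − L| = 32.86.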